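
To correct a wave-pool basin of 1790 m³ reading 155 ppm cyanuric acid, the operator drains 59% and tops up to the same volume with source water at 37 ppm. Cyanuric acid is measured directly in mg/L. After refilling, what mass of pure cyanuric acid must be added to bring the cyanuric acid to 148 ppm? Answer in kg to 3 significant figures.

112 kg

Volume: 1790 m³ = 1,790,000 L.
After draining 59% and refilling: 155 × 0.41 + 37 × 0.59 = 85.38 ppm.
Deficit to target: 148 − 85.38 = 62.62 mg/L.
Mass: 62.62 mg/L × 1,790,000 L = 112,100 g cyanuric acid.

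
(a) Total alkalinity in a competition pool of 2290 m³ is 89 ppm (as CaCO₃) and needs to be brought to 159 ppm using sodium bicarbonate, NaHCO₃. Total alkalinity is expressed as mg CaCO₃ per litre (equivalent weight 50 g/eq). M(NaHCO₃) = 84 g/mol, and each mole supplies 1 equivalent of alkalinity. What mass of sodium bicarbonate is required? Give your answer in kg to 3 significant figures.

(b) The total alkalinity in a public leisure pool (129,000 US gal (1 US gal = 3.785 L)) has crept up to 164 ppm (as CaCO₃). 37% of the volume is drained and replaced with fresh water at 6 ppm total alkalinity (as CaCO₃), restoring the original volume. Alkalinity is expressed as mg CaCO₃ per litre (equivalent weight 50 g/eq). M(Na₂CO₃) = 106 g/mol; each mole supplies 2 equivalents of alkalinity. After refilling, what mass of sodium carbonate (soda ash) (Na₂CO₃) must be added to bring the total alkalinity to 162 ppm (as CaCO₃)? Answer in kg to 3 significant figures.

(a) 269 kg; (b) 29.2 kg

(a) Volume: 2290 m³ = 2,290,000 L.
(a) Alkalinity to add: (159 − 89) = 70 mg/L as CaCO₃ × 2,290,000 L = 160,300 g as CaCO₃.
(a) Equivalents: 160,300 g ÷ 50 g/eq = 3206 eq.
(a) NaHCO₃ supplies 1 eq per mole → 3206 mol.
(a) Mass: 3206 mol × 84 g/mol = 269,300 g.

(b) Volume: 129,000 US gal × 3.785 L/gal = 488,265 L.
(b) After draining 37% and refilling: 164 × 0.63 + 6 × 0.37 = 105.54 ppm.
(b) Deficit to target: 162 − 105.54 = 56.46 mg/L.
(b) As CaCO₃: 56.46 mg/L × 488,265 L = 27,570 g; ÷ 50 g/eq ÷ 2 = 275.7 mol Na₂CO₃.
(b) Mass: 275.7 × 106 = 29,220 g.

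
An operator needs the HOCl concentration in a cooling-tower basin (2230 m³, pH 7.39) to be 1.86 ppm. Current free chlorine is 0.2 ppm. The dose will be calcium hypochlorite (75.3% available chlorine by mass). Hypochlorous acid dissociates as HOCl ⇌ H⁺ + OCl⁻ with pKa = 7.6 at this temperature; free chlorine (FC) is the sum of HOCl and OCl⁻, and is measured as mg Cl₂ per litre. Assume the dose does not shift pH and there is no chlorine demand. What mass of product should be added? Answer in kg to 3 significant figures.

Volume: 2230 m³ = 2,230,000 L.
[OCl⁻]/[HOCl] = 10^(pH − pKa) = 10^(7.39 − 7.6) = 0.6166; fraction as HOCl = 1/(1 + 0.6166) = 0.6186.
Free chlorine required for 1.86 ppm HOCl: 1.86 / 0.6186 = 3.007 ppm.
FC to add: 3.007 − 0.2 = 2.807 mg/L as Cl₂.
Cl₂ equivalent: 2.807 mg/L × 2,230,000 L = 6259 g.
Product at 75.3% available Cl: 6259 / 0.753 = 8313 g.

8.31 kg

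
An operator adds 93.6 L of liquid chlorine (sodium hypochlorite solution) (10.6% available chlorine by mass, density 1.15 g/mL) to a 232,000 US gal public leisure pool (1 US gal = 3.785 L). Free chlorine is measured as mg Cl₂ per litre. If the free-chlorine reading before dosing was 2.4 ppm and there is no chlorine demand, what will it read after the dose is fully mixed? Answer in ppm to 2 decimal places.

Volume: 232,000 US gal × 3.785 L/gal = 878,120 L.
Mass of solution: 93.6 L × 1000 mL/L × 1.15 g/mL = 107,600 g.
Available chlorine delivered: 107,600 g × 0.106 = 11,410 g as Cl₂.
Concentration rise: 11,410 g / 878,120 L = 12.99 mg/L = 12.99 ppm.
Final FC: 2.4 + 12.99 = 15.39 ppm.

15.39 ppm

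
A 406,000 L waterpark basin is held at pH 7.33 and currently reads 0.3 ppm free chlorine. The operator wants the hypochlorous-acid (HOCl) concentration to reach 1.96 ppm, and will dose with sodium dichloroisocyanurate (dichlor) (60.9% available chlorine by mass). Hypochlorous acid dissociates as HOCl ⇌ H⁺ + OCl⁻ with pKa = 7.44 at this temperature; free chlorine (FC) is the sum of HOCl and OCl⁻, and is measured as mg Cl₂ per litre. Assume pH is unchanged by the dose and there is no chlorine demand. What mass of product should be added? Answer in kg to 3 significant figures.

2.12 kg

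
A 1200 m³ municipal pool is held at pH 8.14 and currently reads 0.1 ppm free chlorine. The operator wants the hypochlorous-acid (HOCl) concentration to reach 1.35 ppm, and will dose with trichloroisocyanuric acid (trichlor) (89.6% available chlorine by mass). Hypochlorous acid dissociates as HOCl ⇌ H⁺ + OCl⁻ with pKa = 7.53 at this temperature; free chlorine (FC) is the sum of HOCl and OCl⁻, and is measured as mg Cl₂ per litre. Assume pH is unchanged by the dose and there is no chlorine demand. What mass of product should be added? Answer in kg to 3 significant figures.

Volume: 1200 m³ = 1,200,000 L.
[OCl⁻]/[HOCl] = 10^(pH − pKa) = 10^(8.14 − 7.53) = 4.074; fraction as HOCl = 1/(1 + 4.074) = 0.1971.
Free chlorine required for 1.35 ppm HOCl: 1.35 / 0.1971 = 6.85 ppm.
FC to add: 6.85 − 0.1 = 6.75 mg/L as Cl₂.
Cl₂ equivalent: 6.75 mg/L × 1,200,000 L = 8100 g.
Product at 89.6% available Cl: 8100 / 0.896 = 9040 g.

9.04 kg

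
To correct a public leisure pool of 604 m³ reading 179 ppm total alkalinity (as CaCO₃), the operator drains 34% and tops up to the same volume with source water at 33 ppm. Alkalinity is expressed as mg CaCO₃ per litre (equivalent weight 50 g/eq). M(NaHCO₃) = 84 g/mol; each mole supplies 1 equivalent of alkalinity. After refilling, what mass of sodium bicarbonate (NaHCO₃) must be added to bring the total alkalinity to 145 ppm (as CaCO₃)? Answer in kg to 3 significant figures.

15.9 kg

Volume: 604 m³ = 604,000 L.
After draining 34% and refilling: 179 × 0.66 + 33 × 0.34 = 129.36 ppm.
Deficit to target: 145 − 129.36 = 15.64 mg/L.
As CaCO₃: 15.64 mg/L × 604,000 L = 9447 g; ÷ 50 g/eq ÷ 1 = 188.9 mol NaHCO₃.
Mass: 188.9 × 84 = 15,870 g.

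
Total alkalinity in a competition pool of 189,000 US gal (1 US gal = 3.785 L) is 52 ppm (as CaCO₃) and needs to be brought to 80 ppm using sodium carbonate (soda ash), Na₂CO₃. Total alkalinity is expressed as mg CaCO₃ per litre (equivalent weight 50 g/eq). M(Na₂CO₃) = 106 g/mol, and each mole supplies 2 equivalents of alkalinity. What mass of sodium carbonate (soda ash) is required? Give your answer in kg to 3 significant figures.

21.2 kg

Volume: 189,000 US gal × 3.785 L/gal = 715,365 L.
Alkalinity to add: (80 − 52) = 28 mg/L as CaCO₃ × 715,365 L = 20,030 g as CaCO₃.
Equivalents: 20,030 g ÷ 50 g/eq = 400.6 eq.
Each mole of Na₂CO₃ supplies 2 eq, so 400.6 / 2 = 200.3 mol.
Mass: 200.3 mol × 106 g/mol = 21,230 g.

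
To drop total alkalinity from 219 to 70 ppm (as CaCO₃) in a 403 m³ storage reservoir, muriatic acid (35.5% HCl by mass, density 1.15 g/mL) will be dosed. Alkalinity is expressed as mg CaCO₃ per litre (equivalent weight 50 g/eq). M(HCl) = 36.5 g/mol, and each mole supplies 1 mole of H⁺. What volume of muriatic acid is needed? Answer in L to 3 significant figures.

Volume: 403 m³ = 403,000 L.
Alkalinity to neutralize: (219 − 70) = 149 mg/L as CaCO₃ × 403,000 L = 60,050 g as CaCO₃.
Equivalents of H⁺ required: 60,050 ÷ 50 g/eq = 1201 eq = 1201 mol HCl.
Mass of HCl: 1201 × 36.5 = 43,830 g.
Mass of 35.5% solution: 43,830 / 0.355 = 123,500 g.
Volume: 123,500 g ÷ 1.15 g/mL = 107,400 mL.

107 L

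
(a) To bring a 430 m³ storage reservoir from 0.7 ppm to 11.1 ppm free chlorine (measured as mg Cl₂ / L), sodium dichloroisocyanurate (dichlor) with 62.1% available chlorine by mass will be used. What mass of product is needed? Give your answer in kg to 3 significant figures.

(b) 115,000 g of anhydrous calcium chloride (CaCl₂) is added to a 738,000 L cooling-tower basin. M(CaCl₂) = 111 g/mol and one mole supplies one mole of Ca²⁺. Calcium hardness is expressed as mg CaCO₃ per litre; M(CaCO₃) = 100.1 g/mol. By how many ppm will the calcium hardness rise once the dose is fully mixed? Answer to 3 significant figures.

(a) Volume: 430 m³ = 430,000 L.
(a) Chlorine deficit: 11.1 − 0.7 = 10.4 ppm = 10.4 mg/L as Cl₂.
(a) Cl₂ equivalent needed: 10.4 mg/L × 430,000 L = 4,472,000 mg = 4472 g.
(a) Product at 62.1% available chlorine: 4472 / 0.621 = 7201 g.

(b) Moles of Ca²⁺: 115,000 g ÷ 111 g/mol = 1036 mol.
(b) As CaCO₃: 1036 mol × 100.1 g/mol = 103,700 g.
(b) Rise: 103,700 g / 738,000 L × 1000 = 140.5 mg/L.

(a) 7.20 kg; (b) 141 ppm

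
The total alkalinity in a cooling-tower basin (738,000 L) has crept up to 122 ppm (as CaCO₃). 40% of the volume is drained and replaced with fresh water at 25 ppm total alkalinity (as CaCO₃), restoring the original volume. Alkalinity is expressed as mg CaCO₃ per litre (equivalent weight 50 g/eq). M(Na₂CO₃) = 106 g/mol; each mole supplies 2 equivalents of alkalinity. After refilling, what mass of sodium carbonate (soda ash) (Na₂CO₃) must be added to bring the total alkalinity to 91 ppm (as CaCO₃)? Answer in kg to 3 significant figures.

After draining 40% and refilling: 122 × 0.60 + 25 × 0.40 = 83.2 ppm.
Deficit to target: 91 − 83.2 = 7.8 mg/L.
As CaCO₃: 7.8 mg/L × 738,000 L = 5756 g; ÷ 50 g/eq ÷ 2 = 57.56 mol Na₂CO₃.
Mass: 57.56 × 106 = 6102 g.

6.10 kg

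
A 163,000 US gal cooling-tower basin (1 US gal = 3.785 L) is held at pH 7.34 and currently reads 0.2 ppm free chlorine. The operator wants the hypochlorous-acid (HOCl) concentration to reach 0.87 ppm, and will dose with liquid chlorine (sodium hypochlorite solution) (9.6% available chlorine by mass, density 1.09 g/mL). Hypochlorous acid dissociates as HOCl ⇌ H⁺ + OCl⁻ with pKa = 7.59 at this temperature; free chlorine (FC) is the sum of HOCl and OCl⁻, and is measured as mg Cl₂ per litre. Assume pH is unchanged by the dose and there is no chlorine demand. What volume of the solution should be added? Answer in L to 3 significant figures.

Volume: 163,000 US gal × 3.785 L/gal = 616,955 L.
[OCl⁻]/[HOCl] = 10^(pH − pKa) = 10^(7.34 − 7.59) = 0.5623; fraction as HOCl = 1/(1 + 0.5623) = 0.6401.
Free chlorine required for 0.87 ppm HOCl: 0.87 / 0.6401 = 1.359 ppm.
FC to add: 1.359 − 0.2 = 1.159 mg/L as Cl₂.
Cl₂ equivalent: 1.159 mg/L × 616,955 L = 715.2 g.
Product at 9.6% available Cl: 715.2 / 0.096 = 7450 g.
Volume: 7450 g ÷ 1.09 g/mL = 6835 mL.

6.83 L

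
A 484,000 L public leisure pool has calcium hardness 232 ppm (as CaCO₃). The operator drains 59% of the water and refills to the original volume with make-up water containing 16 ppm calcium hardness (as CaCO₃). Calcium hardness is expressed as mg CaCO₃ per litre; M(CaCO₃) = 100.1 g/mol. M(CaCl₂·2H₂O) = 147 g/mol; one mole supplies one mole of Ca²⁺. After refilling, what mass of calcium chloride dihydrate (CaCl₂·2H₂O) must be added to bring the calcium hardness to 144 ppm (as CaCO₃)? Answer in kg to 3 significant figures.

28.0 kg

After draining 59% and refilling: 232 × 0.41 + 16 × 0.59 = 104.56 ppm.
Deficit to target: 144 − 104.56 = 39.44 mg/L.
As CaCO₃: 39.44 mg/L × 484,000 L = 19,090 g; ÷ 100.1 = 190.7 mol Ca²⁺.
Mass: 190.7 × 147 = 28,030 g.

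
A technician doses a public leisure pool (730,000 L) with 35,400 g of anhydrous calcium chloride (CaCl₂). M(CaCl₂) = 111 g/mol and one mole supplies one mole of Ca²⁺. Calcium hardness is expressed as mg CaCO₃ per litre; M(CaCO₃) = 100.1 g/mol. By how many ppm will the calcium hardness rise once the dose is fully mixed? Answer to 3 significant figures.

43.7 ppm

Moles of Ca²⁺: 35,400 g ÷ 111 g/mol = 318.9 mol.
As CaCO₃: 318.9 mol × 100.1 g/mol = 31,920 g.
Rise: 31,920 g / 730,000 L × 1000 = 43.73 mg/L.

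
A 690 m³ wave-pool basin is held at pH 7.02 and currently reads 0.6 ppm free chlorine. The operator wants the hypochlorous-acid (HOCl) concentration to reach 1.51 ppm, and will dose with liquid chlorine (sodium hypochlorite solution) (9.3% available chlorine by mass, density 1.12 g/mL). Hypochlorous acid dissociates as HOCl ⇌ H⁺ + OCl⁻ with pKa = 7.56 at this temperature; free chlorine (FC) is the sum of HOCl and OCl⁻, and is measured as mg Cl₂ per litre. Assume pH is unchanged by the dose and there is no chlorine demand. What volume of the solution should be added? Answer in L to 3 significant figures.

8.91 L

Volume: 690 m³ = 690,000 L.
[OCl⁻]/[HOCl] = 10^(pH − pKa) = 10^(7.02 − 7.56) = 0.2884; fraction as HOCl = 1/(1 + 0.2884) = 0.7762.
Free chlorine required for 1.51 ppm HOCl: 1.51 / 0.7762 = 1.945 ppm.
FC to add: 1.945 − 0.6 = 1.345 mg/L as Cl₂.
Cl₂ equivalent: 1.345 mg/L × 690,000 L = 928.4 g.
Product at 9.3% available Cl: 928.4 / 0.093 = 9983 g.
Volume: 9983 g ÷ 1.12 g/mL = 8913 mL.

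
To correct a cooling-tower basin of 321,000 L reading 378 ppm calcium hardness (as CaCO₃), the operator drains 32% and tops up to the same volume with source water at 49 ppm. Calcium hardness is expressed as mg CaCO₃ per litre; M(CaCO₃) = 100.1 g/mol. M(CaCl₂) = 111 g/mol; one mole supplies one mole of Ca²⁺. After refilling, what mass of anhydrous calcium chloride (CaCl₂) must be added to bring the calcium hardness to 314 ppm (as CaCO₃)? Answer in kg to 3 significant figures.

14.7 kg

After draining 32% and refilling: 378 × 0.68 + 49 × 0.32 = 272.72 ppm.
Deficit to target: 314 − 272.72 = 41.28 mg/L.
As CaCO₃: 41.28 mg/L × 321,000 L = 13,250 g; ÷ 100.1 = 132.4 mol Ca²⁺.
Mass: 132.4 × 111 = 14,690 g.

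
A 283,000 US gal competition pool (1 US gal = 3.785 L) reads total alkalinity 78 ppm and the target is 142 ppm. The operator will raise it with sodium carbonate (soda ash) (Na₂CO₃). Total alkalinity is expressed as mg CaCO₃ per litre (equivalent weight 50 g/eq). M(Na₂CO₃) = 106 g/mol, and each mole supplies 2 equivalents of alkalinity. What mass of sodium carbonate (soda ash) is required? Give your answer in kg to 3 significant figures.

72.7 kg

Volume: 283,000 US gal × 3.785 L/gal = 1,071,155 L.
Alkalinity to add: (142 − 78) = 64 mg/L as CaCO₃ × 1,071,155 L = 68,550 g as CaCO₃.
Equivalents: 68,550 g ÷ 50 g/eq = 1371 eq.
Each mole of Na₂CO₃ supplies 2 eq, so 1371 / 2 = 685.5 mol.
Mass: 685.5 mol × 106 g/mol = 72,670 g.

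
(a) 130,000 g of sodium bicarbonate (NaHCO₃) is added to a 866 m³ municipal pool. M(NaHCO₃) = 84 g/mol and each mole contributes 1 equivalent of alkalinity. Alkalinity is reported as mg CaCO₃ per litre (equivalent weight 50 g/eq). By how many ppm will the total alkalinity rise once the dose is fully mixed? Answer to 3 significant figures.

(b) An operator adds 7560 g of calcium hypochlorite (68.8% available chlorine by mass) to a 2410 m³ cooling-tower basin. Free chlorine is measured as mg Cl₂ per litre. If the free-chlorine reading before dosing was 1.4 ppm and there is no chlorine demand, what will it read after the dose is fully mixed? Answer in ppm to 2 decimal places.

(a) Volume: 866 m³ = 866,000 L.
(a) Moles of NaHCO₃: 130,000 g ÷ 84 g/mol = 1548 mol → 1548 eq of alkalinity.
(a) As CaCO₃: 1548 eq × 50 g/eq = 77,380 g.
(a) Rise: 77,380 g / 866,000 L × 1000 = 89.35 mg/L.

(b) Volume: 2410 m³ = 2,410,000 L.
(b) Available chlorine delivered: 7560 g × 0.688 = 5201 g as Cl₂.
(b) Concentration rise: 5201 g / 2,410,000 L = 2.158 mg/L = 2.16 ppm.
(b) Final FC: 1.4 + 2.16 = 3.56 ppm.

(a) 89.4 ppm; (b) 3.56 ppm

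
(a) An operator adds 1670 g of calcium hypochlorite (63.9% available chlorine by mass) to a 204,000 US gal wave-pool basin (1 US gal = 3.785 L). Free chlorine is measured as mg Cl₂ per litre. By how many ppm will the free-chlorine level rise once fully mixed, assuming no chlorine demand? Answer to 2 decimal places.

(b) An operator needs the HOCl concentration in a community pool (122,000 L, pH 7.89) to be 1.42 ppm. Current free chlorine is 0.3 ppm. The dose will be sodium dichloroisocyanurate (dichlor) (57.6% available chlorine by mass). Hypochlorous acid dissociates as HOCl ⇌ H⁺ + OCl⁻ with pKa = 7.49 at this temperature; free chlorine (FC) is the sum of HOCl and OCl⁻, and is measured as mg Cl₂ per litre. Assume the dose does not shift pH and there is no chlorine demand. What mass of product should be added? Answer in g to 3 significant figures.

(a) Volume: 204,000 US gal × 3.785 L/gal = 772,140 L.
(a) Available chlorine delivered: 1670 g × 0.639 = 1067 g as Cl₂.
(a) Concentration rise: 1067 g / 772,140 L = 1.382 mg/L = 1.38 ppm.

(b) [OCl⁻]/[HOCl] = 10^(pH − pKa) = 10^(7.89 − 7.49) = 2.512; fraction as HOCl = 1/(1 + 2.512) = 0.2847.
(b) Free chlorine required for 1.42 ppm HOCl: 1.42 / 0.2847 = 4.987 ppm.
(b) FC to add: 4.987 − 0.3 = 4.687 mg/L as Cl₂.
(b) Cl₂ equivalent: 4.687 mg/L × 122,000 L = 571.8 g.
(b) Product at 57.6% available Cl: 571.8 / 0.576 = 992.7 g.

(a) 1.38 ppm; (b) 993 g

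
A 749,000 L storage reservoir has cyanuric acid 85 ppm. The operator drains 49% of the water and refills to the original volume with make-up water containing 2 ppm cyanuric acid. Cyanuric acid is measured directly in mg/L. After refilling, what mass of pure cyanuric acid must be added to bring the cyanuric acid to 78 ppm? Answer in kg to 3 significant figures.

25.2 kg

After draining 49% and refilling: 85 × 0.51 + 2 × 0.49 = 44.33 ppm.
Deficit to target: 78 − 44.33 = 33.67 mg/L.
Mass: 33.67 mg/L × 749,000 L = 25,220 g cyanuric acid.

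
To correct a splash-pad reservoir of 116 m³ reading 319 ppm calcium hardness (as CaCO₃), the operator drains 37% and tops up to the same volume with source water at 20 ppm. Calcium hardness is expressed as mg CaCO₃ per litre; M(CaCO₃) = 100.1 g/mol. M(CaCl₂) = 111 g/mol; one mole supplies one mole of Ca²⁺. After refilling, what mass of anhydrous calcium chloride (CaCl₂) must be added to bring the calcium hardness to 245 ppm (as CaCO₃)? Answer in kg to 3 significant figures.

Volume: 116 m³ = 116,000 L.
After draining 37% and refilling: 319 × 0.63 + 20 × 0.37 = 208.37 ppm.
Deficit to target: 245 − 208.37 = 36.63 mg/L.
As CaCO₃: 36.63 mg/L × 116,000 L = 4249 g; ÷ 100.1 = 42.45 mol Ca²⁺.
Mass: 42.45 × 111 = 4712 g.

4.71 kg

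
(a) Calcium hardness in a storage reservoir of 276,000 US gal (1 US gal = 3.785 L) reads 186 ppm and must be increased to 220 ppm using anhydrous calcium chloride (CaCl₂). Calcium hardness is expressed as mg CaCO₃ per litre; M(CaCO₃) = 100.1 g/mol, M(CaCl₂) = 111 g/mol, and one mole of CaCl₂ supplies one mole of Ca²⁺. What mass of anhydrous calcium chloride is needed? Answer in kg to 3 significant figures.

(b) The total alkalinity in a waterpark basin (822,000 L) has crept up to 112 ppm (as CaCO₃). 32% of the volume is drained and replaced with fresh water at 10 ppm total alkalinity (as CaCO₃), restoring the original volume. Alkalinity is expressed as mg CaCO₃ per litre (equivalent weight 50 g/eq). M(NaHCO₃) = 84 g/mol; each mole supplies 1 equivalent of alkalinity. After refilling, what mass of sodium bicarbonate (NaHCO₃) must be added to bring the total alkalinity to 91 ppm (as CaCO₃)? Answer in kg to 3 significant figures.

(a) 39.4 kg; (b) 16.1 kg

(a) Volume: 276,000 US gal × 3.785 L/gal = 1,044,660 L.
(a) Hardness to add: (220 − 186) = 34 mg/L as CaCO₃ × 1,044,660 L = 35,520 g as CaCO₃.
(a) Moles of Ca²⁺ (1 mol Ca²⁺ ≡ 1 mol CaCO₃): 35,520 / 100.1 g/mol = 354.8 mol.
(a) Mass of CaCl₂: 354.8 × 111 = 39,390 g.

(b) After draining 32% and refilling: 112 × 0.68 + 10 × 0.32 = 79.36 ppm.
(b) Deficit to target: 91 − 79.36 = 11.64 mg/L.
(b) As CaCO₃: 11.64 mg/L × 822,000 L = 9568 g; ÷ 50 g/eq ÷ 1 = 191.4 mol NaHCO₃.
(b) Mass: 191.4 × 84 = 16,070 g.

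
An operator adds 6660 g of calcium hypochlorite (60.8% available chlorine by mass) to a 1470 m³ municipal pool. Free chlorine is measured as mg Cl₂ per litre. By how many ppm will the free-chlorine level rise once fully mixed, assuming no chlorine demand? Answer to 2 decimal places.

Volume: 1470 m³ = 1,470,000 L.
Available chlorine delivered: 6660 g × 0.608 = 4049 g as Cl₂.
Concentration rise: 4049 g / 1,470,000 L = 2.755 mg/L = 2.75 ppm.

2.75 ppm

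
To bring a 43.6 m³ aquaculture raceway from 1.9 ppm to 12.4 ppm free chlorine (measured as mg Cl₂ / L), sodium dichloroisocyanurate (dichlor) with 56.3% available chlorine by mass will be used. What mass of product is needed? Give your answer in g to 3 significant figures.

813 g

Volume: 43.6 m³ = 43,600 L.
Chlorine deficit: 12.4 − 1.9 = 10.5 ppm = 10.5 mg/L as Cl₂.
Cl₂ equivalent needed: 10.5 mg/L × 43,600 L = 457,800 mg = 457.8 g.
Product at 56.3% available chlorine: 457.8 / 0.563 = 813.1 g.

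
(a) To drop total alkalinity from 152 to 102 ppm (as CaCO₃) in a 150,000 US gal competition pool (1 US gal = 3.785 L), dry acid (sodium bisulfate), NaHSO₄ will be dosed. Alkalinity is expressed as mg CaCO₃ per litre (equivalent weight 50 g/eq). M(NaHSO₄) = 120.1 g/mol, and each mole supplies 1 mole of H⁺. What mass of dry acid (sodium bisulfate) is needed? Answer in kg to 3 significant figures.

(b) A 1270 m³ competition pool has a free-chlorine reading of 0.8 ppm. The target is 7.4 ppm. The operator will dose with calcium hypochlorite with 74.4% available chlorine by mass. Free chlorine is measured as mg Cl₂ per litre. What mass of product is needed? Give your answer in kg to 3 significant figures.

(a) Volume: 150,000 US gal × 3.785 L/gal = 567,750 L.
(a) Alkalinity to neutralize: (152 − 102) = 50 mg/L as CaCO₃ × 567,750 L = 28,390 g as CaCO₃.
(a) Equivalents of H⁺ required: 28,390 ÷ 50 g/eq = 567.8 eq = 567.8 mol NaHSO₄.
(a) Mass of NaHSO₄: 567.8 × 120.1 = 68,190 g.

(b) Volume: 1270 m³ = 1,270,000 L.
(b) Chlorine deficit: 7.4 − 0.8 = 6.6 ppm = 6.6 mg/L as Cl₂.
(b) Cl₂ equivalent needed: 6.6 mg/L × 1,270,000 L = 8,382,000 mg = 8382 g.
(b) Product at 74.4% available chlorine: 8382 / 0.744 = 11,270 g.

(a) 68.2 kg; (b) 11.3 kg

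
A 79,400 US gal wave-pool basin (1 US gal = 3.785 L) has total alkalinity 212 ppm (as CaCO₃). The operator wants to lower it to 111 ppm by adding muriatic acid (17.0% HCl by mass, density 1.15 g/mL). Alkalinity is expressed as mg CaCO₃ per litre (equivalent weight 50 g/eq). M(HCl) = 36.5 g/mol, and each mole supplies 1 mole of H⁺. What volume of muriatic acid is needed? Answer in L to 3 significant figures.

113 L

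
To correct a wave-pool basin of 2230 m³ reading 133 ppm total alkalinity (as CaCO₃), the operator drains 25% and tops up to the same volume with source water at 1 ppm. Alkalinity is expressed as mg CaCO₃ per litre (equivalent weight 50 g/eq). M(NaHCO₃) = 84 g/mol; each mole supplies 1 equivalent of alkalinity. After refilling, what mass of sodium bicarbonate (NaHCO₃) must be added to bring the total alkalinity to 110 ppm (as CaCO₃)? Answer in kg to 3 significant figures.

37.5 kg

Volume: 2230 m³ = 2,230,000 L.
After draining 25% and refilling: 133 × 0.75 + 1 × 0.25 = 100 ppm.
Deficit to target: 110 − 100 = 10 mg/L.
As CaCO₃: 10 mg/L × 2,230,000 L = 22,300 g; ÷ 50 g/eq ÷ 1 = 446 mol NaHCO₃.
Mass: 446 × 84 = 37,460 g.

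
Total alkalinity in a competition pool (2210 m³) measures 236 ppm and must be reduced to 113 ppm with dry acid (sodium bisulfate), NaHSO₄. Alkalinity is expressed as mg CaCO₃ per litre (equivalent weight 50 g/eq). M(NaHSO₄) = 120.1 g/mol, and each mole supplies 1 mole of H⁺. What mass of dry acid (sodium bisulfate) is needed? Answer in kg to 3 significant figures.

653 kg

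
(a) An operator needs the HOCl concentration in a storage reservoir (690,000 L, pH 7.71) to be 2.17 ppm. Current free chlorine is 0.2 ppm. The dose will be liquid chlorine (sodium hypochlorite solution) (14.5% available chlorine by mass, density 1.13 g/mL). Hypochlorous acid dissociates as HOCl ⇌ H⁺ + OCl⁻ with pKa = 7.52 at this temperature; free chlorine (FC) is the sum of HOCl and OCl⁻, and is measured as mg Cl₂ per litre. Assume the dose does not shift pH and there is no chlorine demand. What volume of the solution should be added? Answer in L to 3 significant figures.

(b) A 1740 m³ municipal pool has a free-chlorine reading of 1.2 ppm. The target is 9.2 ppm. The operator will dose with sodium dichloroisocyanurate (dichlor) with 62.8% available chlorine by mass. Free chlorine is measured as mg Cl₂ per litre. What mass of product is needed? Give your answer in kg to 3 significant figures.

(a) [OCl⁻]/[HOCl] = 10^(pH − pKa) = 10^(7.71 − 7.52) = 1.549; fraction as HOCl = 1/(1 + 1.549) = 0.3923.
(a) Free chlorine required for 2.17 ppm HOCl: 2.17 / 0.3923 = 5.531 ppm.
(a) FC to add: 5.531 − 0.2 = 5.331 mg/L as Cl₂.
(a) Cl₂ equivalent: 5.331 mg/L × 690,000 L = 3678 g.
(a) Product at 14.5% available Cl: 3678 / 0.145 = 25,370 g.
(a) Volume: 25,370 g ÷ 1.13 g/mL = 22,450 mL.

(b) Volume: 1740 m³ = 1,740,000 L.
(b) Chlorine deficit: 9.2 − 1.2 = 8 ppm = 8 mg/L as Cl₂.
(b) Cl₂ equivalent needed: 8 mg/L × 1,740,000 L = 13,920,000 mg = 13,920 g.
(b) Product at 62.8% available chlorine: 13,920 / 0.628 = 22,170 g.

(a) 22.4 L; (b) 22.2 kg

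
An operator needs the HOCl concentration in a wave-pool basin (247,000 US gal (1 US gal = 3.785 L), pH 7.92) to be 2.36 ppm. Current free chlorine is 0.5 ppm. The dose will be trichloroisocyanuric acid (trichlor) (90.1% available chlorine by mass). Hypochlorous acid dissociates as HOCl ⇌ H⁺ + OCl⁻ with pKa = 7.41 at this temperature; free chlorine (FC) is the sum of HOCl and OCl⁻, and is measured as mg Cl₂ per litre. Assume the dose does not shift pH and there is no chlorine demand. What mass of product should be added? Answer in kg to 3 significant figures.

Volume: 247,000 US gal × 3.785 L/gal = 934,895 L.
[OCl⁻]/[HOCl] = 10^(pH − pKa) = 10^(7.92 − 7.41) = 3.236; fraction as HOCl = 1/(1 + 3.236) = 0.2361.
Free chlorine required for 2.36 ppm HOCl: 2.36 / 0.2361 = 9.997 ppm.
FC to add: 9.997 − 0.5 = 9.497 mg/L as Cl₂.
Cl₂ equivalent: 9.497 mg/L × 934,895 L = 8879 g.
Product at 90.1% available Cl: 8879 / 0.901 = 9854 g.

9.85 kg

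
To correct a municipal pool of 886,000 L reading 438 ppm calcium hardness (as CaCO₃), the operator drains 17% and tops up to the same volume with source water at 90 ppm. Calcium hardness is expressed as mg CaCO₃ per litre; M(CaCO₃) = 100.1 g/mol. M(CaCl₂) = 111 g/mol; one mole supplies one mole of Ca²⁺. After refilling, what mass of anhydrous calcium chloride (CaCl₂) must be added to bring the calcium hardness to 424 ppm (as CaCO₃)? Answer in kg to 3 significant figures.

After draining 17% and refilling: 438 × 0.83 + 90 × 0.17 = 378.84 ppm.
Deficit to target: 424 − 378.84 = 45.16 mg/L.
As CaCO₃: 45.16 mg/L × 886,000 L = 40,010 g; ÷ 100.1 = 399.7 mol Ca²⁺.
Mass: 399.7 × 111 = 44,370 g.

44.4 kg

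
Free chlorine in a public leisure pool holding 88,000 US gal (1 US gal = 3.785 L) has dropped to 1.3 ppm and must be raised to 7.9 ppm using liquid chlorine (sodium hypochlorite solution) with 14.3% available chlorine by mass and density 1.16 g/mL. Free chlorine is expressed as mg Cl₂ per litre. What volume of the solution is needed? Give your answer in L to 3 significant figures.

13.3 L

Volume: 88,000 US gal × 3.785 L/gal = 333,080 L.
Chlorine deficit: 7.9 − 1.3 = 6.6 ppm = 6.6 mg/L as Cl₂.
Cl₂ equivalent needed: 6.6 mg/L × 333,080 L = 2,198,000 mg = 2198 g.
Product at 14.3% available chlorine: 2198 / 0.143 = 15,370 g.
Volume at density 1.16 g/mL: 15,370 g ÷ 1.16 g/mL = 13,250 mL.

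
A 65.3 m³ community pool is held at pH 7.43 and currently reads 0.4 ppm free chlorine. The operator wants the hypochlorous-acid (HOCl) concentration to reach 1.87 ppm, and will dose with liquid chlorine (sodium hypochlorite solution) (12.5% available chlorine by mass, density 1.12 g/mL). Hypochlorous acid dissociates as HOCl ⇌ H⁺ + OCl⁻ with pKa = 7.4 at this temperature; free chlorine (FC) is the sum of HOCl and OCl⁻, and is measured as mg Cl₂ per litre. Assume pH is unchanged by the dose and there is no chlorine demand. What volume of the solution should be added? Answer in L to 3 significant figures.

1.62 L

Volume: 65.3 m³ = 65,300 L.
[OCl⁻]/[HOCl] = 10^(pH − pKa) = 10^(7.43 − 7.4) = 1.072; fraction as HOCl = 1/(1 + 1.072) = 0.4827.
Free chlorine required for 1.87 ppm HOCl: 1.87 / 0.4827 = 3.874 ppm.
FC to add: 3.874 − 0.4 = 3.474 mg/L as Cl₂.
Cl₂ equivalent: 3.474 mg/L × 65,300 L = 226.8 g.
Product at 12.5% available Cl: 226.8 / 0.125 = 1815 g.
Volume: 1815 g ÷ 1.12 g/mL = 1620 mL.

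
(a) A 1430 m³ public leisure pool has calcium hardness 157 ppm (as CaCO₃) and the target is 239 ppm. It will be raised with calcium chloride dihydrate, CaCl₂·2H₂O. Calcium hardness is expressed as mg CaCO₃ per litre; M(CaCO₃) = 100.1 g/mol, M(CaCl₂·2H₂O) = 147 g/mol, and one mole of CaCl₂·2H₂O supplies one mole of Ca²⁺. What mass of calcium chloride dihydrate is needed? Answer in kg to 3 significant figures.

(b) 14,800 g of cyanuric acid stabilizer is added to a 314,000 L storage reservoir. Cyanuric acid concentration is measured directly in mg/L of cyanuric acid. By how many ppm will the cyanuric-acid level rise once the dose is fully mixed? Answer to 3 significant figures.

(a) 172 kg; (b) 47.1 ppm

(a) Volume: 1430 m³ = 1,430,000 L.
(a) Hardness to add: (239 − 157) = 82 mg/L as CaCO₃ × 1,430,000 L = 117,300 g as CaCO₃.
(a) Moles of Ca²⁺ (1 mol Ca²⁺ ≡ 1 mol CaCO₃): 117,300 / 100.1 g/mol = 1171 mol.
(a) Mass of CaCl₂·2H₂O: 1171 × 147 = 172,200 g.

(b) Rise: 14,800 g / 314,000 L × 1000 = 47.13 mg/L.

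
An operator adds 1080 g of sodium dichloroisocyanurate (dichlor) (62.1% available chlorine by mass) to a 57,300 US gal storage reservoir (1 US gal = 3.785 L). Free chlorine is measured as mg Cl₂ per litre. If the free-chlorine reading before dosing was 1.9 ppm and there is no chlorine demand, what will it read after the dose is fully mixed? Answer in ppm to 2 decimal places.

4.99 ppm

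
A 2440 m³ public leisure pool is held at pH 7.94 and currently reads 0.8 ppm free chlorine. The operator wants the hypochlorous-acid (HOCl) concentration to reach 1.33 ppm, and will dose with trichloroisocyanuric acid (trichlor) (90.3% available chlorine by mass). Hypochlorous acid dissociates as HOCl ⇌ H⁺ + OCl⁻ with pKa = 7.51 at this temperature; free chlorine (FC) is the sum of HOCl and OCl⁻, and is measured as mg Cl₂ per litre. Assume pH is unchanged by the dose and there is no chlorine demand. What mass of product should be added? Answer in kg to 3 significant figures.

Volume: 2440 m³ = 2,440,000 L.
[OCl⁻]/[HOCl] = 10^(pH − pKa) = 10^(7.94 − 7.51) = 2.692; fraction as HOCl = 1/(1 + 2.692) = 0.2709.
Free chlorine required for 1.33 ppm HOCl: 1.33 / 0.2709 = 4.91 ppm.
FC to add: 4.91 − 0.8 = 4.11 mg/L as Cl₂.
Cl₂ equivalent: 4.11 mg/L × 2,440,000 L = 10,030 g.
Product at 90.3% available Cl: 10,030 / 0.903 = 11,100 g.

11.1 kg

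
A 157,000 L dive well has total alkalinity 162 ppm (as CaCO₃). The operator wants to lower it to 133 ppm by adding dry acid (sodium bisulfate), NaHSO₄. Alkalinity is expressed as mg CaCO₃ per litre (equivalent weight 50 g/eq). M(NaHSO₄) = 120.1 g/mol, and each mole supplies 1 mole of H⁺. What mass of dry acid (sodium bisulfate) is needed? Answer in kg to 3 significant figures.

10.9 kg

Alkalinity to neutralize: (162 − 133) = 29 mg/L as CaCO₃ × 157,000 L = 4553 g as CaCO₃.
Equivalents of H⁺ required: 4553 ÷ 50 g/eq = 91.06 eq = 91.06 mol NaHSO₄.
Mass of NaHSO₄: 91.06 × 120.1 = 10,940 g.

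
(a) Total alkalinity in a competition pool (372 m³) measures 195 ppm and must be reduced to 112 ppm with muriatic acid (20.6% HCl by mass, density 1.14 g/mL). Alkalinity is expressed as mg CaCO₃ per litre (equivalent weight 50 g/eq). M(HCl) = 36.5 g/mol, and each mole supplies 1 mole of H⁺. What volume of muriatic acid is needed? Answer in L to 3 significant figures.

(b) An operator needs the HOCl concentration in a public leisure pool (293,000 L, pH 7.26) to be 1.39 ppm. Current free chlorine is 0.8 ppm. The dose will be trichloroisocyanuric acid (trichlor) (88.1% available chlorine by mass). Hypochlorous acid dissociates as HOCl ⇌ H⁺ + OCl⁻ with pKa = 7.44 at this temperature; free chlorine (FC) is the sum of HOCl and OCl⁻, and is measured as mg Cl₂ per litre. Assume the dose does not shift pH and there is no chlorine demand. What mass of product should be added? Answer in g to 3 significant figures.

(a) 96.0 L; (b) 502 g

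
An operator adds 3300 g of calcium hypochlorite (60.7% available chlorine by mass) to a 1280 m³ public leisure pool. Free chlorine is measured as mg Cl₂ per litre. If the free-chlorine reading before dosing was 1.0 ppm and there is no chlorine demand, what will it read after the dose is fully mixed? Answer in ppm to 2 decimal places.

2.56 ppm

Volume: 1280 m³ = 1,280,000 L.
Available chlorine delivered: 3300 g × 0.607 = 2003 g as Cl₂.
Concentration rise: 2003 g / 1,280,000 L = 1.565 mg/L = 1.56 ppm.
Final FC: 1.0 + 1.56 = 2.56 ppm.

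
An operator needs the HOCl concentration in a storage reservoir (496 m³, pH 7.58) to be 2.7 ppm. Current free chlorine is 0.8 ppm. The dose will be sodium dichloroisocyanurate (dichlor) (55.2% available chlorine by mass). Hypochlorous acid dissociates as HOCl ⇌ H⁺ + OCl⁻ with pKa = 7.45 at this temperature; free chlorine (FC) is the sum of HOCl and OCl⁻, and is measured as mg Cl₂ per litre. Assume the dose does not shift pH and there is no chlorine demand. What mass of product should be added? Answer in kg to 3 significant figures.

4.98 kg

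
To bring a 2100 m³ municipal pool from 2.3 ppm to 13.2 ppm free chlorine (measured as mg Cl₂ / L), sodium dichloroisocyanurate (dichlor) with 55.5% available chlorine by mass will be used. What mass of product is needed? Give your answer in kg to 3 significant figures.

Volume: 2100 m³ = 2,100,000 L.
Chlorine deficit: 13.2 − 2.3 = 10.9 ppm = 10.9 mg/L as Cl₂.
Cl₂ equivalent needed: 10.9 mg/L × 2,100,000 L = 22,890,000 mg = 22,890 g.
Product at 55.5% available chlorine: 22,890 / 0.555 = 41,240 g.

41.2 kg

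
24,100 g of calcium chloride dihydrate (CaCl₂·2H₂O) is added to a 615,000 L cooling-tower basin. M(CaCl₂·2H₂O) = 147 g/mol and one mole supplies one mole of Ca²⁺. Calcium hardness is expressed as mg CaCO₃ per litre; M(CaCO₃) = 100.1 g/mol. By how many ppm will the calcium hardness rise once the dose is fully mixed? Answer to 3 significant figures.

26.7 ppm

Moles of Ca²⁺: 24,100 g ÷ 147 g/mol = 163.9 mol.
As CaCO₃: 163.9 mol × 100.1 g/mol = 16,410 g.
Rise: 16,410 g / 615,000 L × 1000 = 26.68 mg/L.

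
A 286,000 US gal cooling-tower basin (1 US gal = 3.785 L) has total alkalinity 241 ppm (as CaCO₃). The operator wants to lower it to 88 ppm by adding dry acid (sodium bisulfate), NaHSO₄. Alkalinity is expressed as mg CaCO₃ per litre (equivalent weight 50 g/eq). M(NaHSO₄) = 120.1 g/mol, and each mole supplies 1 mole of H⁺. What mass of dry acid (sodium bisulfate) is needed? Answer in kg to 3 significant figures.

Volume: 286,000 US gal × 3.785 L/gal = 1,082,510 L.
Alkalinity to neutralize: (241 − 88) = 153 mg/L as CaCO₃ × 1,082,510 L = 165,600 g as CaCO₃.
Equivalents of H⁺ required: 165,600 ÷ 50 g/eq = 3312 eq = 3312 mol NaHSO₄.
Mass of NaHSO₄: 3312 × 120.1 = 397,800 g.

398 kg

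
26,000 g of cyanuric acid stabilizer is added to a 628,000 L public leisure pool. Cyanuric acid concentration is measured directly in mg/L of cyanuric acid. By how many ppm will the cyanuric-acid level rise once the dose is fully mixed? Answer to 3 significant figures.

41.4 ppm

Rise: 26,000 g / 628,000 L × 1000 = 41.4 mg/L.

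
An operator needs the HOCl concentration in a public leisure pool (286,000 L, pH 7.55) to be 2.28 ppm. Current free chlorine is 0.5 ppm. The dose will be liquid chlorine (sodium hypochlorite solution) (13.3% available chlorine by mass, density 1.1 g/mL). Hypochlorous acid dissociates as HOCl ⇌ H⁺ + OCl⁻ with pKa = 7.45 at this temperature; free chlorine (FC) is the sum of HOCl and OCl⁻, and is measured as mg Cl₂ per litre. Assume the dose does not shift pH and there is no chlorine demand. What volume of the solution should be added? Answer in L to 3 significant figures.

[OCl⁻]/[HOCl] = 10^(pH − pKa) = 10^(7.55 − 7.45) = 1.259; fraction as HOCl = 1/(1 + 1.259) = 0.4427.
Free chlorine required for 2.28 ppm HOCl: 2.28 / 0.4427 = 5.15 ppm.
FC to add: 5.15 − 0.5 = 4.65 mg/L as Cl₂.
Cl₂ equivalent: 4.65 mg/L × 286,000 L = 1330 g.
Product at 13.3% available Cl: 1330 / 0.133 = 10,000 g.
Volume: 10,000 g ÷ 1.1 g/mL = 9091 mL.

9.09 L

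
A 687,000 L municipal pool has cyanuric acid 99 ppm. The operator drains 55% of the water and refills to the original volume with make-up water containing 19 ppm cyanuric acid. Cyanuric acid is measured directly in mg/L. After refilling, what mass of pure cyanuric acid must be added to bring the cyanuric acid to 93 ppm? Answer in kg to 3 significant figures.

26.1 kg

After draining 55% and refilling: 99 × 0.45 + 19 × 0.55 = 55 ppm.
Deficit to target: 93 − 55 = 38 mg/L.
Mass: 38 mg/L × 687,000 L = 26,110 g cyanuric acid.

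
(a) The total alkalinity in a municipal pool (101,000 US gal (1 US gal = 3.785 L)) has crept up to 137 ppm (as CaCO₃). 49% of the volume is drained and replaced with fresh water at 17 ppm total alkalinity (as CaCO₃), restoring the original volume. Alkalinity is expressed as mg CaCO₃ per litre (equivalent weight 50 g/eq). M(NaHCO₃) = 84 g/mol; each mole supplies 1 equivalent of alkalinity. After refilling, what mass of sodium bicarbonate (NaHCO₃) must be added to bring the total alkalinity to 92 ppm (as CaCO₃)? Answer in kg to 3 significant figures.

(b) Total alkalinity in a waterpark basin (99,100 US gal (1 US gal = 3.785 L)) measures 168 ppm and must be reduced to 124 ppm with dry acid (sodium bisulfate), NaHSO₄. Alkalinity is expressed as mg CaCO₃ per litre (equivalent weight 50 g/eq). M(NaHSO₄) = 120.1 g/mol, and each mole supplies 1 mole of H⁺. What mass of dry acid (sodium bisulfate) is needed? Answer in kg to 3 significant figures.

(a) 8.86 kg; (b) 39.6 kg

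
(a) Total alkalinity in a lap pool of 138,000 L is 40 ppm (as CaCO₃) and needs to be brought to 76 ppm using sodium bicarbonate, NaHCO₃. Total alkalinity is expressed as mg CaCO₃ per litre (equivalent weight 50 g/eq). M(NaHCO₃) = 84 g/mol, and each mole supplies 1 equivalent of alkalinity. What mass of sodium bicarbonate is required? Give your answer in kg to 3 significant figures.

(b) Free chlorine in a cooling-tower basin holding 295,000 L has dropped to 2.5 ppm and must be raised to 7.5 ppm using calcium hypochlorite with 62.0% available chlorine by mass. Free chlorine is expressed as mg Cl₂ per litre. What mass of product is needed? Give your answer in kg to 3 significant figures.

(a) Alkalinity to add: (76 − 40) = 36 mg/L as CaCO₃ × 138,000 L = 4968 g as CaCO₃.
(a) Equivalents: 4968 g ÷ 50 g/eq = 99.36 eq.
(a) NaHCO₃ supplies 1 eq per mole → 99.36 mol.
(a) Mass: 99.36 mol × 84 g/mol = 8346 g.

(b) Chlorine deficit: 7.5 − 2.5 = 5 ppm = 5 mg/L as Cl₂.
(b) Cl₂ equivalent needed: 5 mg/L × 295,000 L = 1,475,000 mg = 1475 g.
(b) Product at 62.0% available chlorine: 1475 / 0.62 = 2379 g.

(a) 8.35 kg; (b) 2.38 kg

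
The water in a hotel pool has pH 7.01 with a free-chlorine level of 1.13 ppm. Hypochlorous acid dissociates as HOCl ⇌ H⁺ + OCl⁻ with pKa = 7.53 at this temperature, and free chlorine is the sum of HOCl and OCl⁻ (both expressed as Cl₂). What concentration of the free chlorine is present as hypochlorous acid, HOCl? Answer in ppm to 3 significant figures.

0.868 ppm

[OCl⁻]/[HOCl] = 10^(pH − pKa) = 10^(7.01 − 7.53) = 10^-0.52 = 0.302.
Fraction as HOCl = 1 / (1 + 0.302) = 0.7681.
HOCl = 0.7681 × 1.13 ppm = 0.8679 ppm.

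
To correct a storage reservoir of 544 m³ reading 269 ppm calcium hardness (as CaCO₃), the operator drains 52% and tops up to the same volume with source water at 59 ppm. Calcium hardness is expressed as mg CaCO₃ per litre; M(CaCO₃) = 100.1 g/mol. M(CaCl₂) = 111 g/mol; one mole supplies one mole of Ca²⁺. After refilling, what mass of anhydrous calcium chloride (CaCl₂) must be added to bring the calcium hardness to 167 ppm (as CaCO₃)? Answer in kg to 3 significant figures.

Volume: 544 m³ = 544,000 L.
After draining 52% and refilling: 269 × 0.48 + 59 × 0.52 = 159.8 ppm.
Deficit to target: 167 − 159.8 = 7.2 mg/L.
As CaCO₃: 7.2 mg/L × 544,000 L = 3917 g; ÷ 100.1 = 39.13 mol Ca²⁺.
Mass: 39.13 × 111 = 4343 g.

4.34 kg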